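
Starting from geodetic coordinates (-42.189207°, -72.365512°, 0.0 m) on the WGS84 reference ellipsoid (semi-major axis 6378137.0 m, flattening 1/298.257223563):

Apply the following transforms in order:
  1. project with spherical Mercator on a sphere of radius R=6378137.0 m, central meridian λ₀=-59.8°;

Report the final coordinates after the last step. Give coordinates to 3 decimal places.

E=-1398786.397 m, N=-5189364.007 m

start: φ=-42.189207°, λ=-72.365512°, h=0.000 m
→ merc (R=6378137.0, λ₀=-59.8°): E=-1398786.3974, N=-5189364.0068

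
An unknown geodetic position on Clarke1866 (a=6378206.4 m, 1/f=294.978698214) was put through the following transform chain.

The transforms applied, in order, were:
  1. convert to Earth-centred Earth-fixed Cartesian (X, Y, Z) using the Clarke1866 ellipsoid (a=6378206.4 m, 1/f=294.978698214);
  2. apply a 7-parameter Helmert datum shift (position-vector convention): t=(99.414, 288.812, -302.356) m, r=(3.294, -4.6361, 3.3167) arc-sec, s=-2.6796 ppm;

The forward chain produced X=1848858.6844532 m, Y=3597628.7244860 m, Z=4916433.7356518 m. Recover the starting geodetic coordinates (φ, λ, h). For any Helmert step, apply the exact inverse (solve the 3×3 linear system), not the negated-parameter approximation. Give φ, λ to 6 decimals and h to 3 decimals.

φ=50.748011°, λ=62.798476°, h=1290.415 m

start: X=1848858.6845, Y=3597628.7245, Z=4916433.7357 m
→ Helmert⁻¹: X=1848932.5787, Y=3597398.3392, Z=4916650.2595
→ geod (Bowring, a=6378206.400): φ=50.74801100°, λ=62.79847600°, h=1290.4150 m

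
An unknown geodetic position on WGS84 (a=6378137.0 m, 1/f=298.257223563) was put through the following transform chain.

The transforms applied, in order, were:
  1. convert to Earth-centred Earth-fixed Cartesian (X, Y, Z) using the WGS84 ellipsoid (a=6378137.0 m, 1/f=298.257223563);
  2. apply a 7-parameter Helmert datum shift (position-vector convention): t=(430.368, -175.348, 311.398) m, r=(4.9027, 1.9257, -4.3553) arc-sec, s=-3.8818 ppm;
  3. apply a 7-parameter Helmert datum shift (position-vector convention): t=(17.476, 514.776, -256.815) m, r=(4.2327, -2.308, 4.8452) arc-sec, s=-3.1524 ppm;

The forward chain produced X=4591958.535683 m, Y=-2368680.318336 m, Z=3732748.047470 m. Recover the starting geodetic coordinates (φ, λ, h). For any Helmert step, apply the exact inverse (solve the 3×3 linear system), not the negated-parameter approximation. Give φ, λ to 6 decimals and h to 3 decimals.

φ=36.030453°, λ=-27.290237°, h=3215.287 m

start: X=4591958.5357, Y=-2368680.3183, Z=3732748.0475 m
→ Helmert⁻¹: X=4591941.6522, Y=-2369233.8245, Z=3733013.8673
→ Helmert⁻¹: X=4591544.2769, Y=-2368881.9967, Z=3732816.1317
→ geod (Bowring, a=6378137.000): φ=36.03045300°, λ=-27.29023700°, h=3215.2870 m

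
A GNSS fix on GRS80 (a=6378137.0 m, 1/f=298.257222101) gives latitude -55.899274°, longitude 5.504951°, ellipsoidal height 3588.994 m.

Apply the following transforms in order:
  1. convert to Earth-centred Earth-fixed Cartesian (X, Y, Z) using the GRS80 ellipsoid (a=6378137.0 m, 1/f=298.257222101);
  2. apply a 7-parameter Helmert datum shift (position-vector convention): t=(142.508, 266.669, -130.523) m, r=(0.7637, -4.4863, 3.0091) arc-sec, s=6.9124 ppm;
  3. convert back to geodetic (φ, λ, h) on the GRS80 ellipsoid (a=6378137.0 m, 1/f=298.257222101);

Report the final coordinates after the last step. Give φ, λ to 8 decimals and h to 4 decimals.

φ=-55.89742741°, λ=5.50994333°, h=3834.5306 m

start: φ=-55.899274°, λ=5.504951°, h=3588.994 m
→ ECEF (a=6378137.000, f=1/298.257222101): X=3569607.1006, Y=344025.3868, Z=-5261134.6385
→ Helmert 7p (PV): X=3569883.6958, Y=344365.9891, Z=-5261222.6146
→ geod (Bowring, a=6378137.000): φ=-55.89742741°, λ=5.50994333°, h=3834.5306 m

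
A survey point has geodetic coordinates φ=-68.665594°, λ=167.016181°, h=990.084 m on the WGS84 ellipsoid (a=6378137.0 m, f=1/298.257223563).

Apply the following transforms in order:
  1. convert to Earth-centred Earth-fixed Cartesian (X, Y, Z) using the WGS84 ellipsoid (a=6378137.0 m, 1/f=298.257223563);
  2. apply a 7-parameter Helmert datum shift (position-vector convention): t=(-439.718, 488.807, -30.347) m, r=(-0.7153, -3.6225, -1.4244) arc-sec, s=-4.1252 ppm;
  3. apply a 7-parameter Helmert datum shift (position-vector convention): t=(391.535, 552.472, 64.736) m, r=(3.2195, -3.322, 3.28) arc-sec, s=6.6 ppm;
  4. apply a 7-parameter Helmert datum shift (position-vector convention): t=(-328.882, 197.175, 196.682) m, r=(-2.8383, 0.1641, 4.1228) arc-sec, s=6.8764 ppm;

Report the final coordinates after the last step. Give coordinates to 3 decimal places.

start: φ=-68.665594°, λ=167.016181°, h=990.084 m
→ ECEF (a=6378137.000, f=1/298.257223563): X=-2268055.2406, Y=522947.1893, Z=-5919425.7814
→ Helmert 7p (PV): X=-2268378.0324, Y=523428.9737, Z=-5919473.3553
→ Helmert 7p (PV): X=-2267914.4555, Y=524041.2237, Z=-5919476.0514
→ Helmert 7p (PV): X=-2268274.1166, Y=524115.2158, Z=-5919325.4809

X=-2268274.117 m, Y=524115.216 m, Z=-5919325.481 m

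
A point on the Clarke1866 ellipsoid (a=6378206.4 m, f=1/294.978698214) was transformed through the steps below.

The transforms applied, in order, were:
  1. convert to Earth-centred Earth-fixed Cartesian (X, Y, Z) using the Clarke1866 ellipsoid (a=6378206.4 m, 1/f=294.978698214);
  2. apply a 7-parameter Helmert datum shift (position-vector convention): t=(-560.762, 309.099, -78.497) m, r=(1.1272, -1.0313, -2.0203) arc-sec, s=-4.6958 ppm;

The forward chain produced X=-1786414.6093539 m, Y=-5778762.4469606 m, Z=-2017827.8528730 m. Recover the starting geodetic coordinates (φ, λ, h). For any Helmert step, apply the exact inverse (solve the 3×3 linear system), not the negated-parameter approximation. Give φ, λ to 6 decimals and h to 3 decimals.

φ=-18.564567°, λ=-107.171741°, h=381.124 m

start: X=-1786414.6094, Y=-5778762.4470, Z=-2017827.8529 m
→ Helmert⁻¹: X=-1785815.7170, Y=-5779127.2014, Z=-2017718.3201
→ geod (Bowring, a=6378206.400): φ=-18.56456700°, λ=-107.17174100°, h=381.1240 m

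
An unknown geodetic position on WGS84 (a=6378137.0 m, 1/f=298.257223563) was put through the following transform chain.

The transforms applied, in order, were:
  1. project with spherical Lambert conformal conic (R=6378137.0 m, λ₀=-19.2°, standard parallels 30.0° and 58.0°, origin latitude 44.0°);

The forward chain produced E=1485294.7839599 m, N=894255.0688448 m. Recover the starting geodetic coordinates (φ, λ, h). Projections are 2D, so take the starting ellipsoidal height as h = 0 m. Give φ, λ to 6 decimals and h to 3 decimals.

φ=50.428971°, λ=2.529447°, h=0.000 m

start: E=1485294.7840, N=894255.0688 m
→ lcc⁻¹: φ=50.42897100°, λ=2.52944700°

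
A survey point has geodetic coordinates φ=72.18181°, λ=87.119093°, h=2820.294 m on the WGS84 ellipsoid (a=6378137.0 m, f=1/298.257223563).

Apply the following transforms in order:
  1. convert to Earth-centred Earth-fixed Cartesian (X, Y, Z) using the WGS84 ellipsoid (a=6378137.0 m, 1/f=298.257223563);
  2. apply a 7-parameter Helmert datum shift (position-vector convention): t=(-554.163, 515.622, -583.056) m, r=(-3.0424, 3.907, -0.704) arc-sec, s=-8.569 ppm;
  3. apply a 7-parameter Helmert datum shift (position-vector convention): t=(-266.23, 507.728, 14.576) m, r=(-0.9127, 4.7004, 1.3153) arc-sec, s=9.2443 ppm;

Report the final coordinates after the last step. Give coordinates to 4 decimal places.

X=97861.1657 m, Y=1957171.2809 m, Z=6052003.8936 m

start: φ=72.181810°, λ=87.119093°, h=2820.294 m
→ ECEF (a=6378137.000, f=1/298.257223563): X=98434.7376, Y=1956030.2610, Z=6052609.8993
→ Helmert 7p (PV): X=98001.0527, Y=1956618.0609, Z=6051944.2629
→ Helmert 7p (PV): X=97861.1657, Y=1957171.2809, Z=6052003.8936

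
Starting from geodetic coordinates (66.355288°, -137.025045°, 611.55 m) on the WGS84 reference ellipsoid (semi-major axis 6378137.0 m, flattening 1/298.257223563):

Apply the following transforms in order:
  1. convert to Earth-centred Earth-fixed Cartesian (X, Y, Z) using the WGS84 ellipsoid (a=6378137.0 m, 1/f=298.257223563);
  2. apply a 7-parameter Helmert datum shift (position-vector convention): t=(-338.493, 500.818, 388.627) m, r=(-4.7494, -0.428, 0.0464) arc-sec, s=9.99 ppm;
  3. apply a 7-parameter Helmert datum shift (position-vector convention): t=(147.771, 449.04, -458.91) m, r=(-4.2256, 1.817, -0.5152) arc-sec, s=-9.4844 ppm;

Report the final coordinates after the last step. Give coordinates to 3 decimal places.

start: φ=66.355288°, λ=-137.025045°, h=611.550 m
→ ECEF (a=6378137.000, f=1/298.257223563): X=-1877053.9457, Y=-1748847.7649, Z=5820509.6118
→ Helmert 7p (PV): X=-1877422.8748, Y=-1748230.8173, Z=5820992.7597
→ Helmert 7p (PV): X=-1877210.3872, Y=-1747641.2577, Z=5820530.9937

X=-1877210.387 m, Y=-1747641.258 m, Z=5820530.994 m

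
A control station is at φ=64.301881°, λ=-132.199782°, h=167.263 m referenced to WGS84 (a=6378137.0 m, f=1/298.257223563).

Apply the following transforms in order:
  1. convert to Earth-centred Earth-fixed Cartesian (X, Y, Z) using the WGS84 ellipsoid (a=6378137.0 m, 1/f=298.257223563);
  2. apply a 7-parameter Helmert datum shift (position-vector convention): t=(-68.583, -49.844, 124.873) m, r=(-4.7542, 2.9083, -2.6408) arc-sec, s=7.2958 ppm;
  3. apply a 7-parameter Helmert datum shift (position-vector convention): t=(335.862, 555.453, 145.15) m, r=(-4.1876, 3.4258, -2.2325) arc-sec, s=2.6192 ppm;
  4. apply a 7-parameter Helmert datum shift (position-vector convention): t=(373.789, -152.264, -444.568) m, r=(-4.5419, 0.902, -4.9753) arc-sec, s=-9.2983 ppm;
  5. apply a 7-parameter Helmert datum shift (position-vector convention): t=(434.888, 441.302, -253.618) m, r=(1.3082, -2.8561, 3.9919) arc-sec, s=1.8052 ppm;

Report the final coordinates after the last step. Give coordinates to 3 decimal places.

start: φ=64.301881°, λ=-132.199782°, h=167.263 m
→ ECEF (a=6378137.000, f=1/298.257223563): X=-1862920.8688, Y=-2054531.1790, Z=5724538.6666
→ Helmert 7p (PV): X=-1862948.6320, Y=-2054440.2154, Z=5724778.9270
→ Helmert 7p (PV): X=-1862544.8040, Y=-2053753.7547, Z=5725011.7222
→ Helmert 7p (PV): X=-1862178.1991, Y=-2053715.9342, Z=5724567.2889
→ Helmert 7p (PV): X=-1861786.1934, Y=-2053350.6861, Z=5724285.1943

X=-1861786.193 m, Y=-2053350.686 m, Z=5724285.194 m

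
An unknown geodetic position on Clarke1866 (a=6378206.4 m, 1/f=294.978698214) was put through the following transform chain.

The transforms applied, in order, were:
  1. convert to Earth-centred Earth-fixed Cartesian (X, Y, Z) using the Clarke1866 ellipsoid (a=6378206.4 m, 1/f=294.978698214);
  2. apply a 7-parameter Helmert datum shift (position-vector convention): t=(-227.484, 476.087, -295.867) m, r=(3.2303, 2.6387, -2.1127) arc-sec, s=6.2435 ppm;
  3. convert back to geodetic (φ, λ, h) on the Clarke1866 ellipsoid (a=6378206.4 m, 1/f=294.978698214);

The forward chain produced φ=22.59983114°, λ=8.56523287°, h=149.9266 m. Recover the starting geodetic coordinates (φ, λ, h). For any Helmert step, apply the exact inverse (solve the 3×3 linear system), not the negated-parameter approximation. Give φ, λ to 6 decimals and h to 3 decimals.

start: φ=22.599831°, λ=8.565233°, h=149.927 m
→ ECEF (a=6378206.400, f=1/294.978698214): X=5825807.7523, Y=877454.9547, Z=2435782.1873
→ Helmert⁻¹: X=5825958.7134, Y=877071.2176, Z=2436123.6391
→ geod (Bowring, a=6378206.400): φ=22.60235800°, λ=8.56132400°, h=366.2140 m

φ=22.602358°, λ=8.561324°, h=366.214 m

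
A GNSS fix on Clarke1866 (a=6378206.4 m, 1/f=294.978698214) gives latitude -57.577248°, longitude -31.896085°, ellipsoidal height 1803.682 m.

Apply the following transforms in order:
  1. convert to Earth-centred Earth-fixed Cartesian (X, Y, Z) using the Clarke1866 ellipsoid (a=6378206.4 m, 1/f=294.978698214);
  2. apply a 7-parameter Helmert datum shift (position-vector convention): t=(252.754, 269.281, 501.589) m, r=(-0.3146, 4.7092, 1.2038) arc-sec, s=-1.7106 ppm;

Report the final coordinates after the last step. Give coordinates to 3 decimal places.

X=2911379.955 m, Y=-1811532.634 m, Z=-5361515.621 m

start: φ=-57.577248°, λ=-31.896085°, h=1803.682 m
→ ECEF (a=6378206.400, f=1/294.978698214): X=2911244.0246, Y=-1811813.8269, Z=-5361962.6797
→ Helmert 7p (PV): X=2911379.9548, Y=-1811532.6343, Z=-5361515.6211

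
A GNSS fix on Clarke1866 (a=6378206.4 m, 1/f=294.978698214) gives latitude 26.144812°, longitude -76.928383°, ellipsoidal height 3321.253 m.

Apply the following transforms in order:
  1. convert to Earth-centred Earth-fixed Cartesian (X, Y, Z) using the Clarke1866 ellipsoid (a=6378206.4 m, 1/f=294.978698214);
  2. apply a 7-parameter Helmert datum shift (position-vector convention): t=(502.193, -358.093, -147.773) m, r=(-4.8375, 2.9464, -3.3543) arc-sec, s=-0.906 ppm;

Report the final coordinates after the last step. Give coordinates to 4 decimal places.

start: φ=26.144812°, λ=-76.928383°, h=3321.253 m
→ ECEF (a=6378206.400, f=1/294.978698214): X=1296480.1337, Y=-5583820.2872, Z=2794778.0798
→ Helmert 7p (PV): X=1296930.2697, Y=-5584128.8592, Z=2794740.2115

X=1296930.2697 m, Y=-5584128.8592 m, Z=2794740.2115 m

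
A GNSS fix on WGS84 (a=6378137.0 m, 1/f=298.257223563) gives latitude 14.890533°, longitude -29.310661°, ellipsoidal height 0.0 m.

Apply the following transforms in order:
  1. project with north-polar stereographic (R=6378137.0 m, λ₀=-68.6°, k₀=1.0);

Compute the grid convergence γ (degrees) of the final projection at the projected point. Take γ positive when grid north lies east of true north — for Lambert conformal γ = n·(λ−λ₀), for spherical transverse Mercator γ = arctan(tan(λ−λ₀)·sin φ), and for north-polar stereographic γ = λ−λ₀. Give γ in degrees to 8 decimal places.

start: φ=14.890533°, λ=-29.310661°, h=0.000 m
→ into stereo (λ₀=-68.6°): φ=14.89053300°, λ−λ₀=39.28933900°
convergence γ = 39.28933900°

39.28933900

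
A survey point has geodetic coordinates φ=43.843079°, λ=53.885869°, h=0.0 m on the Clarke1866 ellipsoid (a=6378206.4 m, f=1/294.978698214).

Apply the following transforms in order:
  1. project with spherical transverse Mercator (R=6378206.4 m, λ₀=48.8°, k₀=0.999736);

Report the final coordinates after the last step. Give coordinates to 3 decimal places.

start: φ=43.843079°, λ=53.885869°, h=0.000 m
→ tm (R=6378206.4, λ₀=48.8°): E=408252.0596, N=4891921.6474

E=408252.060 m, N=4891921.647 m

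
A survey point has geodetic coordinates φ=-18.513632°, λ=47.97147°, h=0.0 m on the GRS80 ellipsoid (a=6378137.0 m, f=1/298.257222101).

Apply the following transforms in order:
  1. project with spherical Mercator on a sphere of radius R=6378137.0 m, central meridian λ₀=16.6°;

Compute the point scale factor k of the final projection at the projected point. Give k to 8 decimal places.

start: φ=-18.513632°, λ=47.971470°, h=0.000 m
→ into merc (λ₀=16.6°): φ=-18.51363200°, λ−λ₀=31.37147000°
scale k = 1.05457629

1.05457629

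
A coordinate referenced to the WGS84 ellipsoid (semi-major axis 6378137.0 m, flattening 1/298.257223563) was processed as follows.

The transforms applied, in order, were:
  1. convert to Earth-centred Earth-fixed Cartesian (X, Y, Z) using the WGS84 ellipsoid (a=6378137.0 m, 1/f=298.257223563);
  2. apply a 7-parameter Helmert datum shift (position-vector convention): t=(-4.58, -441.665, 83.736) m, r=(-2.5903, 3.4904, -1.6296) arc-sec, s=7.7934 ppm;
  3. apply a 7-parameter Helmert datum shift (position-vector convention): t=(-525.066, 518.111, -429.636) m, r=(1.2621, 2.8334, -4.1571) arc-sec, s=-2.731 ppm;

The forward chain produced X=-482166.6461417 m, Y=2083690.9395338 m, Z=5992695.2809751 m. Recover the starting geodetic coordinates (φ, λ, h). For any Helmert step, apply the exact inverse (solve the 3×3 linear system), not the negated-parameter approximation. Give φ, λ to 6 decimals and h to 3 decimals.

φ=70.482960°, λ=103.022213°, h=3983.430 m

start: X=-482166.6461, Y=2083690.9395, Z=5992695.2810 m
→ Helmert⁻¹: X=-481767.2066, Y=2083205.4790, Z=5993121.9196
→ Helmert⁻¹: X=-481876.7465, Y=2083551.8373, Z=5993009.4890
→ geod (Bowring, a=6378137.000): φ=70.48296000°, λ=103.02221300°, h=3983.4300 m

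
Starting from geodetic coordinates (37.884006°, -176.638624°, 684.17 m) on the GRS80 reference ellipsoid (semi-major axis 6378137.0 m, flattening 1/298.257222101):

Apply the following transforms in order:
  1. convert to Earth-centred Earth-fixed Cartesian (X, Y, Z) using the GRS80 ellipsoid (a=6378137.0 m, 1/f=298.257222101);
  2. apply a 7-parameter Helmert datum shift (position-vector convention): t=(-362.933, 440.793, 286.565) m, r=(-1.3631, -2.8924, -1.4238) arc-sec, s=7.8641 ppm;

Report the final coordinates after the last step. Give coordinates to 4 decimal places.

X=-5032672.2868 m, Y=-295065.4635 m, Z=3895959.1857 m

start: φ=37.884006°, λ=-176.638624°, h=684.170 m
→ ECEF (a=6378137.000, f=1/298.257222101): X=-5032213.1108, Y=-295564.4137, Z=3895710.5972
→ Helmert 7p (PV): X=-5032672.2868, Y=-295065.4635, Z=3895959.1857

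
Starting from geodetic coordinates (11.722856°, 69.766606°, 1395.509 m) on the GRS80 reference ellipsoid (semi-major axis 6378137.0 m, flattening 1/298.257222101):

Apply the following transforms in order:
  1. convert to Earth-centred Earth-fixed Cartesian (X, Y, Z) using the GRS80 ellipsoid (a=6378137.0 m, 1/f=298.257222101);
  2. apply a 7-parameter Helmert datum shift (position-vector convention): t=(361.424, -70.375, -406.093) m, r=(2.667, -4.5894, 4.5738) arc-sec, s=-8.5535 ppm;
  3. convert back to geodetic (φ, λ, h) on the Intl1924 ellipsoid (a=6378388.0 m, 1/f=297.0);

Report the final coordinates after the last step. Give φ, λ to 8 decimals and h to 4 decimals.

start: φ=11.722856°, λ=69.766606°, h=1395.509 m
→ ECEF (a=6378137.000, f=1/298.257222101): X=2160608.7391, Y=5861817.6066, Z=1287682.7163
→ Helmert 7p (PV): X=2160793.0503, Y=5861728.3528, Z=1287389.4749
→ geod (Bowring, a=6378388.000): φ=11.72062517°, λ=69.76473684°, h=1069.1108 m

φ=11.72062517°, λ=69.76473684°, h=1069.1108 m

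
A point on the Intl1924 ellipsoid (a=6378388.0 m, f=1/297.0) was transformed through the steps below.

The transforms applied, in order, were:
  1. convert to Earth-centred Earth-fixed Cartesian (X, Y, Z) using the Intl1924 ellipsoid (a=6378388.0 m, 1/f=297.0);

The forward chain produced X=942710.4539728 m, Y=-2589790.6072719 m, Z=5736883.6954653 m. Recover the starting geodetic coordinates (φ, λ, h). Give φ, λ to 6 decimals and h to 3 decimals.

φ=64.490542°, λ=-69.997973°, h=3631.929 m

start: X=942710.4540, Y=-2589790.6073, Z=5736883.6955 m
→ geod (Bowring, a=6378388.000): φ=64.49054200°, λ=-69.99797300°, h=3631.9290 m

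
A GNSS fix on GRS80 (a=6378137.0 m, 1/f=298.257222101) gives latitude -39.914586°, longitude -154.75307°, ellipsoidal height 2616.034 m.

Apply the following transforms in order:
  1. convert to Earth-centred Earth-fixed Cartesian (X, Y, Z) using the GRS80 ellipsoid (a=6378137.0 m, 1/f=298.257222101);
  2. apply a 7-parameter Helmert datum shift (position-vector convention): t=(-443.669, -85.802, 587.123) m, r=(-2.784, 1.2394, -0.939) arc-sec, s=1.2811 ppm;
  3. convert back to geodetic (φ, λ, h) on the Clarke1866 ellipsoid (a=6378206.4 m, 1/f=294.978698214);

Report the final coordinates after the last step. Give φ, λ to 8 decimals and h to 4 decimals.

start: φ=-39.914586°, λ=-154.753070°, h=2616.034 m
→ ECEF (a=6378137.000, f=1/298.257222101): X=-4432670.1093, Y=-2090292.6136, Z=-4072394.5513
→ Helmert 7p (PV): X=-4433153.4430, Y=-2090415.8802, Z=-4071757.7973
→ geod (Bowring, a=6378206.400): φ=-39.90946704°, λ=-154.75417657°, h=2611.4786 m

φ=-39.90946704°, λ=-154.75417657°, h=2611.4786 m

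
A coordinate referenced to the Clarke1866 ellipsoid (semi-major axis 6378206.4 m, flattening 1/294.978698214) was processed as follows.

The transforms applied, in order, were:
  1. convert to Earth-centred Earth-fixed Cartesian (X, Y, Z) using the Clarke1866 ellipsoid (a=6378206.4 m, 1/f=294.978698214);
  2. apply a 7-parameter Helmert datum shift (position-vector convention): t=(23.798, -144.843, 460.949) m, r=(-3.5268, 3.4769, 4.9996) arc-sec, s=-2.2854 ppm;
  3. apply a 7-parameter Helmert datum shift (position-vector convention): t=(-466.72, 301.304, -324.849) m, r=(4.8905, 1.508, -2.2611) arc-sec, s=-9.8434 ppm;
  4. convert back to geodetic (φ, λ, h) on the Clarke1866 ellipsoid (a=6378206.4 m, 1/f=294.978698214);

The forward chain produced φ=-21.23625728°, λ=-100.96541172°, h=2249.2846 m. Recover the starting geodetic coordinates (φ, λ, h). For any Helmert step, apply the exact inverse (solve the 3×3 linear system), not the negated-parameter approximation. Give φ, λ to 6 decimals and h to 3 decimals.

φ=-21.237065°, λ=-100.961146°, h=2440.555 m

start: φ=-21.236257°, λ=-100.965412°, h=2249.285 m
→ ECEF (a=6378206.400, f=1/294.978698214): X=-1131755.2546, Y=-5841200.0471, Z=-2296475.5038
→ Helmert⁻¹: X=-1131218.8475, Y=-5841625.6912, Z=-2296043.0235
→ Helmert⁻¹: X=-1131348.1066, Y=-5841427.5072, Z=-2296628.1706
→ geod (Bowring, a=6378206.400): φ=-21.23706500°, λ=-100.96114600°, h=2440.5550 m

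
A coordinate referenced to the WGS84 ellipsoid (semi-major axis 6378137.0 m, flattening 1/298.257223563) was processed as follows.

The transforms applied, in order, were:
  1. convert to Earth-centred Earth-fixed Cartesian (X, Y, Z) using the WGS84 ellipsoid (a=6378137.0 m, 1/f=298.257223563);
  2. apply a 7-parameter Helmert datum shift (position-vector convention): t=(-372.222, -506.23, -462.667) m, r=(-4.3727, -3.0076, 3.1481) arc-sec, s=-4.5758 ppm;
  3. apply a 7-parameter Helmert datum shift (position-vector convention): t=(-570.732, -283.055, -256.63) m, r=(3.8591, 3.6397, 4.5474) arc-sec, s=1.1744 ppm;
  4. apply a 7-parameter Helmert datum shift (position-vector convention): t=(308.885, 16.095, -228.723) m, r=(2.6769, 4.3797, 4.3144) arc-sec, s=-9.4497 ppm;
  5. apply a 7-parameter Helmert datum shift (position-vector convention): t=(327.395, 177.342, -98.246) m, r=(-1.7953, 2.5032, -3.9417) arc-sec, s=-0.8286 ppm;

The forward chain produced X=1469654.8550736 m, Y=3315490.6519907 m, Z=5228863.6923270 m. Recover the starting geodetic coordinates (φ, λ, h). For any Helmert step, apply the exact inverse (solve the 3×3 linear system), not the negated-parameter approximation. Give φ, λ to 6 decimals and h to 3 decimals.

start: X=1469654.8551, Y=3315490.6520, Z=5228863.6923 m
→ Helmert⁻¹: X=1469201.8640, Y=3315298.6208, Z=5229012.9570
→ Helmert⁻¹: X=1468865.1710, Y=3315350.9960, Z=5229279.2576
→ Helmert⁻¹: X=1469414.9980, Y=3315695.6027, Z=5229493.6402
→ Helmert⁻¹: X=1469920.8174, Y=3316083.6988, Z=5230029.1044
→ geod (Bowring, a=6378137.000): φ=55.43686900°, λ=66.09372100°, h=1094.7530 m

φ=55.436869°, λ=66.093721°, h=1094.753 m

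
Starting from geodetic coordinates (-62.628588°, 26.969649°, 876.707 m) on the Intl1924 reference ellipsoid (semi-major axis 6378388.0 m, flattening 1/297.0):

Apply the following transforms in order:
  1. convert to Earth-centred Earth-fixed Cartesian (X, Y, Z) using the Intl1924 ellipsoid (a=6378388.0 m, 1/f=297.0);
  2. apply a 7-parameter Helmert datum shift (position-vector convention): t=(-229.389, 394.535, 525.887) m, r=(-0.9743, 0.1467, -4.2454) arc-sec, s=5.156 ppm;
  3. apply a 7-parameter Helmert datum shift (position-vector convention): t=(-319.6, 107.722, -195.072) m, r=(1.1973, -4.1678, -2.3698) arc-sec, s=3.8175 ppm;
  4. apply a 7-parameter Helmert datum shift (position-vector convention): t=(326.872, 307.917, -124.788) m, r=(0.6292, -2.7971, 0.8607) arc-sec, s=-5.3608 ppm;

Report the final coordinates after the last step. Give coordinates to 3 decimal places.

X=2620913.799 m, Y=1334433.506 m, Z=-5641690.176 m

start: φ=-62.628588°, λ=26.969649°, h=876.707 m
→ ECEF (a=6378388.000, f=1/297.0): X=2620902.7529, Y=1333668.3275, Z=-5641967.9604
→ Helmert 7p (PV): X=2620710.3146, Y=1333989.1443, Z=-5641479.3271
→ Helmert 7p (PV): X=2620530.0381, Y=1334104.5961, Z=-5641635.2376
→ Helmert 7p (PV): X=2620913.7993, Y=1334433.5055, Z=-5641690.1763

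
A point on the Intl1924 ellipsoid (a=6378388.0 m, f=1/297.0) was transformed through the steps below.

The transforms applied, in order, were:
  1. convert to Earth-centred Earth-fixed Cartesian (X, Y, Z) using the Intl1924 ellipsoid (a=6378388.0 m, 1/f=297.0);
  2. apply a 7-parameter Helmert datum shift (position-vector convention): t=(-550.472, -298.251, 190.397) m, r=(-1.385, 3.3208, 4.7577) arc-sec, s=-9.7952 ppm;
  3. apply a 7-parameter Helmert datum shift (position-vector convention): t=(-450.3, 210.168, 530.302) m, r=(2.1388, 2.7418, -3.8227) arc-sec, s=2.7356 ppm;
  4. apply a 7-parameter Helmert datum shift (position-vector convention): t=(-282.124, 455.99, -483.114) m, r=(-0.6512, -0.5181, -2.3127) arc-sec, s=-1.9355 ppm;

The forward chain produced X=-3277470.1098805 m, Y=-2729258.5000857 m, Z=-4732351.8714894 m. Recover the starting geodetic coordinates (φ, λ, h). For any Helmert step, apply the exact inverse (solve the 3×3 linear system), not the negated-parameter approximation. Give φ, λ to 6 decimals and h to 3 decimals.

φ=-48.172732°, λ=-140.198394°, h=3923.498 m

start: X=-3277470.1099, Y=-2729258.5001, Z=-4732351.8715 m
→ Helmert⁻¹: X=-3277175.6079, Y=-2729741.5790, Z=-4731878.3025
→ Helmert⁻¹: X=-3276602.8419, Y=-2730054.0755, Z=-4732410.9047
→ Helmert⁻¹: X=-3276071.2271, Y=-2729675.2188, Z=-4732718.7315
→ geod (Bowring, a=6378388.000): φ=-48.17273200°, λ=-140.19839400°, h=3923.4980 m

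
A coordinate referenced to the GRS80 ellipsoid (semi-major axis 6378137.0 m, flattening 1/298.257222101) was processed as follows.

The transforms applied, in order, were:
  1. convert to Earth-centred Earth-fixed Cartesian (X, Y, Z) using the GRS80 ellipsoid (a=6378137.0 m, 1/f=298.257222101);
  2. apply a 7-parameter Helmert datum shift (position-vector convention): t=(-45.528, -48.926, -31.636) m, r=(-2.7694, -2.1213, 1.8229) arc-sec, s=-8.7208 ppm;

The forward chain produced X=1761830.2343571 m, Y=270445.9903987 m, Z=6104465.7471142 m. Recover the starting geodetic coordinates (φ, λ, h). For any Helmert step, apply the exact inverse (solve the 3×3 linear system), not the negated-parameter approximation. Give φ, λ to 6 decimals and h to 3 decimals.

φ=73.824921°, λ=8.724863°, h=1053.815 m

start: X=1761830.2344, Y=270445.9904, Z=6104465.7471 m
→ Helmert⁻¹: X=1761956.2984, Y=270399.7416, Z=6104536.1296
→ geod (Bowring, a=6378137.000): φ=73.82492100°, λ=8.72486300°, h=1053.8150 m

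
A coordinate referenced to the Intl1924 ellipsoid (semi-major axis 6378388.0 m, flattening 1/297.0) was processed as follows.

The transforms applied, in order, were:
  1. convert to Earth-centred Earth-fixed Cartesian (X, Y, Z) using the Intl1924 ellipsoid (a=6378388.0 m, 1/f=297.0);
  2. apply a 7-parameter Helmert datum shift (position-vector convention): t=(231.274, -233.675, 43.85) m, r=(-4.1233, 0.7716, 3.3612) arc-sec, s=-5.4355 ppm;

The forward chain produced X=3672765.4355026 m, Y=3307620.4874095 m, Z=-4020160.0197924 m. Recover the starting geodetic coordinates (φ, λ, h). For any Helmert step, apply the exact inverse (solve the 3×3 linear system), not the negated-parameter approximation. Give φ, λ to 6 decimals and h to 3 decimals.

start: X=3672765.4355, Y=3307620.4874, Z=-4020160.0198 m
→ Helmert⁻¹: X=3672623.0663, Y=3307892.6589, Z=-4020145.8573
→ geod (Bowring, a=6378388.000): φ=-39.31244700°, λ=42.00902800°, h=1364.9320 m

φ=-39.312447°, λ=42.009028°, h=1364.932 m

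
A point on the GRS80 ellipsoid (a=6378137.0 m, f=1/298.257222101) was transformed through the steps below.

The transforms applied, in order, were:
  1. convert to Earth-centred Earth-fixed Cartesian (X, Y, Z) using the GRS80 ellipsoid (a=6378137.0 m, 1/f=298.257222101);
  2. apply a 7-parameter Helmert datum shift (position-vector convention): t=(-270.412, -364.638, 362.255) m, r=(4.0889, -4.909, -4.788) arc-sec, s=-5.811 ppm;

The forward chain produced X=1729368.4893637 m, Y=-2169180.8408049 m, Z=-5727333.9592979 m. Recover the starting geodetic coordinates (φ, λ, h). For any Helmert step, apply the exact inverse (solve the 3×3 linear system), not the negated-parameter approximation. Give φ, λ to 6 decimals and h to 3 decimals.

start: X=1729368.4894, Y=-2169180.8408, Z=-5727333.9593 m
→ Helmert⁻¹: X=1729562.9817, Y=-2168902.2016, Z=-5727727.6655
→ geod (Bowring, a=6378137.000): φ=-64.30852300°, λ=-51.42984400°, h=3349.8290 m

φ=-64.308523°, λ=-51.429844°, h=3349.829 m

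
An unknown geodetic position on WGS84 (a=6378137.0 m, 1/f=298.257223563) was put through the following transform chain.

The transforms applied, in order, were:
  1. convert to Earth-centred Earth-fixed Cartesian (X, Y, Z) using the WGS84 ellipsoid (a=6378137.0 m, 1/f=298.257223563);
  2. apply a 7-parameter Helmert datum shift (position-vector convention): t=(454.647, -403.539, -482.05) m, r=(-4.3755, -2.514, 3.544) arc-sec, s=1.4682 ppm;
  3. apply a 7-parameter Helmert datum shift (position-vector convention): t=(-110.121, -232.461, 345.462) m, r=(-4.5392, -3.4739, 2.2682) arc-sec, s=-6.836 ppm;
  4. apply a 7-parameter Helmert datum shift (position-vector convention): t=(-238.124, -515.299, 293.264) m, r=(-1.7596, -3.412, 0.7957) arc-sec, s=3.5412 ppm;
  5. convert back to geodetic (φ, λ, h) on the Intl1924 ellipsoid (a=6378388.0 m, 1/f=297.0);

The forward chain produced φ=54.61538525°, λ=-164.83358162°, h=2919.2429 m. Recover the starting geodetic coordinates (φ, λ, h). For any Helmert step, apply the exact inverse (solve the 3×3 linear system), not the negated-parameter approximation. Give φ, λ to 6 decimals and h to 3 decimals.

φ=54.616988°, λ=-164.848083°, h=2879.222 m

start: φ=54.615385°, λ=-164.833582°, h=2919.243 m
→ ECEF (a=6378388.000, f=1/297.0): X=-3574462.8268, Y=-968910.7358, Z=5179193.3198
→ Helmert⁻¹: X=-3574130.1126, Y=-968422.4001, Z=5178932.5777
→ Helmert⁻¹: X=-3573967.8526, Y=-968271.2214, Z=5178661.4009
→ Helmert⁻¹: X=-3574370.7575, Y=-967914.7129, Z=5179158.8797
→ geod (Bowring, a=6378137.000): φ=54.61698800°, λ=-164.84808300°, h=2879.2220 m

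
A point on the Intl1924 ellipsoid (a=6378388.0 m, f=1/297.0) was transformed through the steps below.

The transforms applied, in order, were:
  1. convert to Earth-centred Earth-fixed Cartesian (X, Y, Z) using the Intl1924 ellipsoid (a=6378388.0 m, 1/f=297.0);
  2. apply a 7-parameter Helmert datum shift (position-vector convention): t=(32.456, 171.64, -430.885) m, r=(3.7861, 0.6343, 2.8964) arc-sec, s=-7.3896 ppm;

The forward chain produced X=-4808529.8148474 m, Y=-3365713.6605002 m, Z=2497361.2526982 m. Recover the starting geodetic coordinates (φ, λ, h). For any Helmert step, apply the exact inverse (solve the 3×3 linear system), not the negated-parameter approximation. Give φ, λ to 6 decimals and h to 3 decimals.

φ=23.192221°, λ=-145.010060°, h=3870.590 m

start: X=-4808529.8148, Y=-3365713.6605, Z=2497361.2527 m
→ Helmert⁻¹: X=-4808652.7488, Y=-3365796.7999, Z=2497857.5891
→ geod (Bowring, a=6378388.000): φ=23.19222100°, λ=-145.01006000°, h=3870.5900 m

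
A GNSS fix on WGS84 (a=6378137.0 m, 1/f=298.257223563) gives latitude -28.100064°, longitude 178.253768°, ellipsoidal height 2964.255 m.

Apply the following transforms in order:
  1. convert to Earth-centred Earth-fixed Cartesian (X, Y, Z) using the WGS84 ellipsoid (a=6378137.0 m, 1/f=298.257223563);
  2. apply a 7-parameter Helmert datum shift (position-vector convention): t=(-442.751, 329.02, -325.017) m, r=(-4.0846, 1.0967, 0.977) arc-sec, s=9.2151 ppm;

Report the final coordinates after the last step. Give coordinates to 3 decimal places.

start: φ=-28.100064°, λ=178.253768°, h=2964.255 m
→ ECEF (a=6378137.000, f=1/298.257223563): X=-5630504.1365, Y=171656.8307, Z=-2987688.0389
→ Helmert 7p (PV): X=-5631015.4718, Y=171901.5979, Z=-2988014.0496

X=-5631015.472 m, Y=171901.598 m, Z=-2988014.050 m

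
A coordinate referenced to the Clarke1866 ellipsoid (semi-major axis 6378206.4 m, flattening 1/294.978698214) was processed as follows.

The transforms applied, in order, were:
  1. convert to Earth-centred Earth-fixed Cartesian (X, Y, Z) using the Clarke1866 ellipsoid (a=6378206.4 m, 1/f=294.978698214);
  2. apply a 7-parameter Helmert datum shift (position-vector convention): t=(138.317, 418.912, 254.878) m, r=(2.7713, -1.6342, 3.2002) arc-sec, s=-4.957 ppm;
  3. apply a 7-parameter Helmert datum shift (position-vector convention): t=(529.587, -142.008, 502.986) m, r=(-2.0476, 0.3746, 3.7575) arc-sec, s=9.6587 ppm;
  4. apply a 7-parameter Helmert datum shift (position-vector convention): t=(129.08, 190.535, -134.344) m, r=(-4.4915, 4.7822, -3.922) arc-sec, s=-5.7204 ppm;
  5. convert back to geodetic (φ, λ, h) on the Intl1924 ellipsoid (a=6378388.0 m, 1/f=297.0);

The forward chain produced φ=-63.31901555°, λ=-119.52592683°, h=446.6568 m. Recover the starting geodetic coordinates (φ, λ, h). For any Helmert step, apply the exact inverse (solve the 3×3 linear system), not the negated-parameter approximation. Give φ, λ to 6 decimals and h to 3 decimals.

φ=-63.317563°, λ=-119.535344°, h=1668.204 m

start: φ=-63.319016°, λ=-119.525927°, h=446.657 m
→ ECEF (a=6378388.000, f=1/297.0): X=-1415350.3528, Y=-2498984.1181, Z=-5676558.4472
→ Helmert⁻¹: X=-1415308.4019, Y=-2499092.2516, Z=-5676543.8071
→ Helmert⁻¹: X=-1415859.5249, Y=-2498843.9587, Z=-5677019.3382
→ Helmert⁻¹: X=-1416088.6181, Y=-2499329.5666, Z=-5677257.5591
→ geod (Bowring, a=6378206.400): φ=-63.31756300°, λ=-119.53534400°, h=1668.2040 m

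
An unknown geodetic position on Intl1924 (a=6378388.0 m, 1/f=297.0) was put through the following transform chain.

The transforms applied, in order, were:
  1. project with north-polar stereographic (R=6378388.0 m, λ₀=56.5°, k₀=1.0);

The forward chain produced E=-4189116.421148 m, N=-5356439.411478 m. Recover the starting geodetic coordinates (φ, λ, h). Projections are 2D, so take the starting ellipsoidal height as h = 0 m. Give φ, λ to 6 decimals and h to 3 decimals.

φ=33.880231°, λ=18.472065°, h=0.000 m

start: E=-4189116.4211, N=-5356439.4115 m
→ stereo⁻¹: φ=33.88023100°, λ=18.47206500°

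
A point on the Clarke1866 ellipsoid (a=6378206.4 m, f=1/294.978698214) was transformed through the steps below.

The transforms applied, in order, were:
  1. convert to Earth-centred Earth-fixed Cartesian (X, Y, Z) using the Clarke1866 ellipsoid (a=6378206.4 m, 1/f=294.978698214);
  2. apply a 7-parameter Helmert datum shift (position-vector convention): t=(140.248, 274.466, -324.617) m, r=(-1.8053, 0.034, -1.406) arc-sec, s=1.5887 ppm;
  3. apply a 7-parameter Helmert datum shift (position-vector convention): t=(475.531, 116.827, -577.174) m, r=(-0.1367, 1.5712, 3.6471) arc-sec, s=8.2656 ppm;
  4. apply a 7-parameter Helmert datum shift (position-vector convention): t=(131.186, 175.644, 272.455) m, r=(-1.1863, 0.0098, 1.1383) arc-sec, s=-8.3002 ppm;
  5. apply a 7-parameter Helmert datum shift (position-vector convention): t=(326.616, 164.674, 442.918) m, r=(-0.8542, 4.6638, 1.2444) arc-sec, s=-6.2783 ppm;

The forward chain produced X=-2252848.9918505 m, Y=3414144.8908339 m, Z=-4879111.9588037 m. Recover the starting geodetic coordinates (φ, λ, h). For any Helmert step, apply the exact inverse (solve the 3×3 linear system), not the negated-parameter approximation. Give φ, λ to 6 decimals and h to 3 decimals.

φ=-50.215471°, λ=123.433570°, h=1295.261 m

start: X=-2252848.9919, Y=3414144.8908, Z=-4879111.9588 m
→ Helmert⁻¹: X=-2253058.8252, Y=3414035.4516, Z=-4879622.3172
→ Helmert⁻¹: X=-2253189.6412, Y=3413928.6441, Z=-4879915.7490
→ Helmert⁻¹: X=-2253549.0148, Y=3413826.6803, Z=-4879313.1483
→ Helmert⁻¹: X=-2253708.1467, Y=3413574.1311, Z=-4878951.2748
→ geod (Bowring, a=6378206.400): φ=-50.21547100°, λ=123.43357000°, h=1295.2610 m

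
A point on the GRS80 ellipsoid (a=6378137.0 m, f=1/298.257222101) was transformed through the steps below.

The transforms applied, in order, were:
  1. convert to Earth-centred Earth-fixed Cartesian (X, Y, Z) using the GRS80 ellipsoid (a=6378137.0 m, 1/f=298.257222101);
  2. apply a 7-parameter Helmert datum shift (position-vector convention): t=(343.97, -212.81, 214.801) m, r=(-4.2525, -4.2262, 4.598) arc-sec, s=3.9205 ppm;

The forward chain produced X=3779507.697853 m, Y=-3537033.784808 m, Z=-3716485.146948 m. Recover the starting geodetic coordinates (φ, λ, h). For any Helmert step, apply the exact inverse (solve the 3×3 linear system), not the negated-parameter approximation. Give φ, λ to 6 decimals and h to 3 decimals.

start: X=3779507.6979, Y=-3537033.7848, Z=-3716485.1469 m
→ Helmert⁻¹: X=3778993.9150, Y=-3536814.7202, Z=-3716835.7227
→ geod (Bowring, a=6378137.000): φ=-35.86482400°, λ=-43.10399900°, h=1346.2590 m

φ=-35.864824°, λ=-43.103999°, h=1346.259 m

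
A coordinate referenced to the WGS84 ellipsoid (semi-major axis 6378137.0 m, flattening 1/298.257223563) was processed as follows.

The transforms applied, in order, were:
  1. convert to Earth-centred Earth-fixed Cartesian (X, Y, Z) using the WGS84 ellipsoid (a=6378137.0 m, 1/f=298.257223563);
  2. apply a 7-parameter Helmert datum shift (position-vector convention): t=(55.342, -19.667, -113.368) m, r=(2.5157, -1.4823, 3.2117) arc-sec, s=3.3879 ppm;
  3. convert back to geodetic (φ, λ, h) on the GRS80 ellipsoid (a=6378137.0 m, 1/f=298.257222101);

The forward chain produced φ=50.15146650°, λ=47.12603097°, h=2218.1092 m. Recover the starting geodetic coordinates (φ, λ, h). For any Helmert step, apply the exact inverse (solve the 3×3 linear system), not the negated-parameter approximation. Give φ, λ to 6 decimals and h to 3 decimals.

start: φ=50.151467°, λ=47.126031°, h=2218.109 m
→ ECEF (a=6378137.000, f=1/298.257222101): X=2787117.5175, Y=3002029.6487, Z=4875304.3909
→ Helmert⁻¹: X=2787134.5137, Y=3002055.2092, Z=4875344.5977
→ geod (Bowring, a=6378137.000): φ=50.15148900°, λ=47.12610000°, h=2268.3900 m

φ=50.151489°, λ=47.126100°, h=2268.390 m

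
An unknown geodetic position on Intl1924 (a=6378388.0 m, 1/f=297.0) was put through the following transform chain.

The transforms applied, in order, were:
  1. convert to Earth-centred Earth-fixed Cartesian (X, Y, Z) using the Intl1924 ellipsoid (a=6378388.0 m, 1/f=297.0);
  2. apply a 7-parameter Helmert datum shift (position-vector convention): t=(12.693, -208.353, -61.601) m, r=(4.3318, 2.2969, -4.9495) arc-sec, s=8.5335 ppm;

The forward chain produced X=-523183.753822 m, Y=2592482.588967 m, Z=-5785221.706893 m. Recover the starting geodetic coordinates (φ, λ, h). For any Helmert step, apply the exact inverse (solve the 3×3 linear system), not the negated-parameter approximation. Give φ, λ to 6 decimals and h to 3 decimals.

start: X=-523183.7538, Y=2592482.5890, Z=-5785221.7069 m
→ Helmert⁻¹: X=-523189.7704, Y=2592534.7677, Z=-5785171.0110
→ geod (Bowring, a=6378388.000): φ=-65.57741100°, λ=101.40940900°, h=457.4950 m

φ=-65.577411°, λ=101.409409°, h=457.495 m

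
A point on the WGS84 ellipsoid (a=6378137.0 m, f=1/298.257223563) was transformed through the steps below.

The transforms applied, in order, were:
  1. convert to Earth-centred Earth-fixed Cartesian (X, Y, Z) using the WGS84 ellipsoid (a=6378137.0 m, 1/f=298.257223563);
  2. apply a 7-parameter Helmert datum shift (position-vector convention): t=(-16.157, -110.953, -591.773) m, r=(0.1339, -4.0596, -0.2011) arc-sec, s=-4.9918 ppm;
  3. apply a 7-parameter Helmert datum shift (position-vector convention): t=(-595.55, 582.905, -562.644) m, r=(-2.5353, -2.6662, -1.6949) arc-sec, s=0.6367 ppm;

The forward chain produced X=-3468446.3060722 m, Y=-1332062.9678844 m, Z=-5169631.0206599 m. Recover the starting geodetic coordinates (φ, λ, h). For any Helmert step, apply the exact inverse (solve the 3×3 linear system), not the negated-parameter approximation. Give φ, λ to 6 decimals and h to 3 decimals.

φ=-54.472523°, λ=-158.981720°, h=1128.269 m

start: X=-3468446.3061, Y=-1332062.9679, Z=-5169631.0207 m
→ Helmert⁻¹: X=-3467904.4134, Y=-1332609.9854, Z=-5169036.6388
→ Helmert⁻¹: X=-3468005.9902, Y=-1332512.4203, Z=-5168401.5452
→ geod (Bowring, a=6378137.000): φ=-54.47252300°, λ=-158.98172000°, h=1128.2690 m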